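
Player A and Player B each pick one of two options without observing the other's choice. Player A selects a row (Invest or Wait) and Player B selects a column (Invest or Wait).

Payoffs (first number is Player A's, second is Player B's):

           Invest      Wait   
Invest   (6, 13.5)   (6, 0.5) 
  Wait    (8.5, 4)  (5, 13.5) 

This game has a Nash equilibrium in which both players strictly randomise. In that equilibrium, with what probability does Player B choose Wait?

Let c be the probability that Player B plays Invest. In a completely mixed equilibrium, Player A must be indifferent between Invest and Wait.
Player A's expected payoff from Invest is 6c + 6(1−c); from Wait it is 8.5c + 5(1−c).
Setting these equal: 6 = 3.5c + 5, so c = 2/7.
Therefore Player B plays Wait with probability 1 − 2/7 = 5/7.

5/7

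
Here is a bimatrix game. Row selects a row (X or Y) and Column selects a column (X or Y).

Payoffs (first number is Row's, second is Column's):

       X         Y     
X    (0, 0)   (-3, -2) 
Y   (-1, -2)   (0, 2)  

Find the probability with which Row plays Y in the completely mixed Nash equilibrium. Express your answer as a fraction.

Let p be the probability that Row plays X. In a completely mixed equilibrium, Column must be indifferent between X and Y.
Column's expected payoff from X is −2(1−p); from Y it is −2p + 2(1−p).
Setting these equal: 2p − 2 = −4p + 2, so p = 2/3.
Therefore Row plays Y with probability 1 − 2/3 = 1/3.

1/3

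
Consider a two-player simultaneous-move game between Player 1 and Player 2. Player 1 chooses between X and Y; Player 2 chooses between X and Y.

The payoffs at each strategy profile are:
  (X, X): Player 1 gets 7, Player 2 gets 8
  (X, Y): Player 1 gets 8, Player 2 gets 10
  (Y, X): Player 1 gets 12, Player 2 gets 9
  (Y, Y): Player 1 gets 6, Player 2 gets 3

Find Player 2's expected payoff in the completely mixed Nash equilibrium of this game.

First find p, the probability Player 1 plays X, from Player 2's indifference between X and Y: 8p + 9(1−p) = 10p + 3(1−p), giving p = 3/4.
Since Player 2 is indifferent in equilibrium, Player 2's expected payoff equals the payoff from either column against (3/4, 1/4). Using X: 8(3/4) + 9(1/4) = 33/4.

33/4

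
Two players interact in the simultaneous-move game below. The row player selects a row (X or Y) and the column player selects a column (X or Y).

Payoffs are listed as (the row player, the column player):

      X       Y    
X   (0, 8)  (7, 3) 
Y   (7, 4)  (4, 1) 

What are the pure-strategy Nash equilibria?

(Y, X)

(X, X): the row player prefers Y (7 > 0) — not an equilibrium.
(X, Y): the column player prefers X (8 > 3) — not an equilibrium.
(Y, X): the row player gets 7 ≥ 0 from X, and the column player gets 4 ≥ 1 from Y — Nash equilibrium.
(Y, Y): the row player prefers X (7 > 4); the column player prefers X (4 > 1) — not an equilibrium.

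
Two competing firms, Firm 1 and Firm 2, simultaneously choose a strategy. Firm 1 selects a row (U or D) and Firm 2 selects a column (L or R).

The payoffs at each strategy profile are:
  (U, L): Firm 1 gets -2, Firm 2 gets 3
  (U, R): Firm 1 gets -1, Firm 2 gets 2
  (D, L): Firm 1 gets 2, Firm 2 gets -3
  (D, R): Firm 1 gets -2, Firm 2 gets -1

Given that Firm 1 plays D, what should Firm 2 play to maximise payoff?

R

Against D, Firm 2 earns -3 from L and -1 from R.
So R is the best response.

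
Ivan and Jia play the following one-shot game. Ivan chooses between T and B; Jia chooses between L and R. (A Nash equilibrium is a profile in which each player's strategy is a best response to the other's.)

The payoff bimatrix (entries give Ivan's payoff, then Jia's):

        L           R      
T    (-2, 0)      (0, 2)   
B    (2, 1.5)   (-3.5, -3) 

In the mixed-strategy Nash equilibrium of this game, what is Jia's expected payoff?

6/13

First find x, the probability Ivan plays T, from Jia's indifference between L and R: 1.5(1−x) = 2x − 3(1−x), giving x = 9/13.
Since Jia is indifferent in equilibrium, Jia's expected payoff equals the payoff from either column against (9/13, 4/13). Using L: 1.5(4/13) = 6/13.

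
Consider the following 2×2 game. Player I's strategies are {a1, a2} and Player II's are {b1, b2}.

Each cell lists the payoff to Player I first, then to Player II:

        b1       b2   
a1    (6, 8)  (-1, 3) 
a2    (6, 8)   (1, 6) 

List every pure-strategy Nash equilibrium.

(a1, b1): Player I gets 6 ≥ 6 from a2, and Player II gets 8 ≥ 3 from b2 — Nash equilibrium.
(a1, b2): Player I prefers a2 (1 > -1); Player II prefers b1 (8 > 3) — not an equilibrium.
(a2, b1): Player I gets 6 ≥ 6 from a1, and Player II gets 8 ≥ 6 from b2 — Nash equilibrium.
(a2, b2): Player II prefers b1 (8 > 6) — not an equilibrium.

(a1, b1) and (a2, b1)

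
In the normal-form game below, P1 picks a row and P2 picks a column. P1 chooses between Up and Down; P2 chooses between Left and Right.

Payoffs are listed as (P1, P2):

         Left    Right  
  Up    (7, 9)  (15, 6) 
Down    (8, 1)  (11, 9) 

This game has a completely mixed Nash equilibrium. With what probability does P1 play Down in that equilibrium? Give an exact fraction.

Let r be the probability that P1 plays Up. In a completely mixed equilibrium, P2 must be indifferent between Left and Right.
P2's expected payoff from Left is 9r + (1−r); from Right it is 6r + 9(1−r).
Setting these equal: 8r + 1 = −3r + 9, so r = 8/11.
Therefore P1 plays Down with probability 1 − 8/11 = 3/11.

3/11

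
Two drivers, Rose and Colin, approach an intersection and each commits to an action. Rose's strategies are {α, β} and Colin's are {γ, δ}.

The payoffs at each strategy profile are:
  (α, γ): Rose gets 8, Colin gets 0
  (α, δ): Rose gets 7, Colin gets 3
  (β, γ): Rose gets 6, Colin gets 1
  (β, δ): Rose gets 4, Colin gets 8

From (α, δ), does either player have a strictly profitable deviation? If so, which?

Rose at (α, δ) earns 7; deviating to β yields 4 — not better.
Colin earns 3; deviating to γ yields 0 — not better.
Neither player can strictly improve; the profile is a Nash equilibrium.

Neither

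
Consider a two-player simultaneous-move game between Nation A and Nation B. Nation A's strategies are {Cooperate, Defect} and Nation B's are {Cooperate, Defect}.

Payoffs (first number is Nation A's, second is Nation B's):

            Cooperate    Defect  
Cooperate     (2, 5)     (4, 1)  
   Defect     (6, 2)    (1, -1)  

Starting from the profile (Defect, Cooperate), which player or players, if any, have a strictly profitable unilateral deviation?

Neither

Nation A at (Defect, Cooperate) earns 6; deviating to Cooperate yields 2 — not better.
Nation B earns 2; deviating to Defect yields -1 — not better.
Neither player can strictly improve; the profile is a Nash equilibrium.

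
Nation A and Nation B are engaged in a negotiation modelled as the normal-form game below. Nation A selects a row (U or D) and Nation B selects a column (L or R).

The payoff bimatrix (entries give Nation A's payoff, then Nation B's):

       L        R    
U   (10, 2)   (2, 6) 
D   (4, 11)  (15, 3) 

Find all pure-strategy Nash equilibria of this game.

(U, L): Nation B prefers R (6 > 2) — not an equilibrium.
(U, R): Nation A prefers D (15 > 2) — not an equilibrium.
(D, L): Nation A prefers U (10 > 4) — not an equilibrium.
(D, R): Nation B prefers L (11 > 3) — not an equilibrium.

none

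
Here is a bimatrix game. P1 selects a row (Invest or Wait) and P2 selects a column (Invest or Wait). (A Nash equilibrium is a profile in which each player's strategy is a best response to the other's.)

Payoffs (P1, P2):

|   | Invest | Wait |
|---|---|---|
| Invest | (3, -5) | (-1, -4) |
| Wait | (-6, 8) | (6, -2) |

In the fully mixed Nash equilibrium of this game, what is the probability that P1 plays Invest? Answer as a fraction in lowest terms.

10/11

Let x be the probability that P1 plays Invest. In a completely mixed equilibrium, P2 must be indifferent between Invest and Wait.
P2's expected payoff from Invest is −5x + 8(1−x); from Wait it is −4x − 2(1−x).
Setting these equal: −13x + 8 = −2x − 2, so x = 10/11.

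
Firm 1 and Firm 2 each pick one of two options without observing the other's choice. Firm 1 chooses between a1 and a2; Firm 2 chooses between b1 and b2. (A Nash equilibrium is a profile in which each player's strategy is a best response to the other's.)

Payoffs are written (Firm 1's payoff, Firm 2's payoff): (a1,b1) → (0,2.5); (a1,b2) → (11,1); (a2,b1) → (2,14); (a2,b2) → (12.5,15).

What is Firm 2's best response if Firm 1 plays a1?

b1

Against a1, Firm 2 earns 2.5 from b1 and 1 from b2.
So b1 is the best response.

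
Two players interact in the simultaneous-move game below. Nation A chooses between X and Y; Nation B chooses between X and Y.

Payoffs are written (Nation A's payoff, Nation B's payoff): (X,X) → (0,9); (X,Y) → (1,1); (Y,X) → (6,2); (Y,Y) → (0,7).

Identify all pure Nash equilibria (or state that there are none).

(X, X): Nation A prefers Y (6 > 0) — not an equilibrium.
(X, Y): Nation B prefers X (9 > 1) — not an equilibrium.
(Y, X): Nation B prefers Y (7 > 2) — not an equilibrium.
(Y, Y): Nation A prefers X (1 > 0) — not an equilibrium.

none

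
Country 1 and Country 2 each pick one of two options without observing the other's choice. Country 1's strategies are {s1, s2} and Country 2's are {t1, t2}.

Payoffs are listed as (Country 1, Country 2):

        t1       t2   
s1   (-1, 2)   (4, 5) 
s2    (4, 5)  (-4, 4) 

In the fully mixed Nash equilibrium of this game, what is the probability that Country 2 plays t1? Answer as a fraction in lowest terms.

Let q be the probability that Country 2 plays t1. In a completely mixed equilibrium, Country 1 must be indifferent between s1 and s2.
Country 1's expected payoff from s1 is −q + 4(1−q); from s2 it is 4q − 4(1−q).
Setting these equal: −5q + 4 = 8q − 4, so q = 8/13.

8/13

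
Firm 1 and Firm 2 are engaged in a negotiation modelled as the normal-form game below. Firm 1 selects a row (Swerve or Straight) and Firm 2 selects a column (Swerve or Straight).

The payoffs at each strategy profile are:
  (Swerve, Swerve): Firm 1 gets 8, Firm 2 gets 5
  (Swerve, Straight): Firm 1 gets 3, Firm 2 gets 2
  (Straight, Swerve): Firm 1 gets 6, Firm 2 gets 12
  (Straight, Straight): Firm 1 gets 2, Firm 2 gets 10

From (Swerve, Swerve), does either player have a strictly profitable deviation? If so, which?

Firm 1 at (Swerve, Swerve) earns 8; deviating to Straight yields 6 — not better.
Firm 2 earns 5; deviating to Straight yields 2 — not better.
Neither player can strictly improve; the profile is a Nash equilibrium.

Neither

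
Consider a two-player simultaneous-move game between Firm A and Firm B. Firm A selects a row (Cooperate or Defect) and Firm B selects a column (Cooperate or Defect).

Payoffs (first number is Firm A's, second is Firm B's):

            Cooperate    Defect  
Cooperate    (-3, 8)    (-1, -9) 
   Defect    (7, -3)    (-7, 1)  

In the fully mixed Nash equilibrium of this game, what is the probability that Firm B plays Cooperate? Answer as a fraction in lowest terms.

3/8

Let q be the probability that Firm B plays Cooperate. In a completely mixed equilibrium, Firm A must be indifferent between Cooperate and Defect.
Firm A's expected payoff from Cooperate is −3q − (1−q); from Defect it is 7q − 7(1−q).
Setting these equal: −2q − 1 = 14q − 7, so q = 3/8.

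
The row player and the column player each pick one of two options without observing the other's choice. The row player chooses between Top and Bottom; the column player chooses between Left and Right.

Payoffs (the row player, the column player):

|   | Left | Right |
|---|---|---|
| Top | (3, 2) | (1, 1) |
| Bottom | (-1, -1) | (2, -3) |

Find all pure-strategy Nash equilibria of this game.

(Top, Left): the row player gets 3 ≥ -1 from Bottom, and the column player gets 2 ≥ 1 from Right — Nash equilibrium.
(Top, Right): the row player prefers Bottom (2 > 1); the column player prefers Left (2 > 1) — not an equilibrium.
(Bottom, Left): the row player prefers Top (3 > -1) — not an equilibrium.
(Bottom, Right): the column player prefers Left (-1 > -3) — not an equilibrium.

(Top, Left)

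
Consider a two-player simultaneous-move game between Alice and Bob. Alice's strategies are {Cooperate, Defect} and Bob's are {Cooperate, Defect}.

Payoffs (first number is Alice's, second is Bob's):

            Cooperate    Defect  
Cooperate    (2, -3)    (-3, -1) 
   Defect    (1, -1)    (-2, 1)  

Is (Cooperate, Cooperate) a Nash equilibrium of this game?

No

At (Cooperate, Cooperate), Alice earns 2; switching to Defect would give 1, so Alice has no profitable deviation.
Bob earns -3; switching to Defect would give -1, so Bob would deviate.
Since at least one player can profitably deviate, this is not a Nash equilibrium.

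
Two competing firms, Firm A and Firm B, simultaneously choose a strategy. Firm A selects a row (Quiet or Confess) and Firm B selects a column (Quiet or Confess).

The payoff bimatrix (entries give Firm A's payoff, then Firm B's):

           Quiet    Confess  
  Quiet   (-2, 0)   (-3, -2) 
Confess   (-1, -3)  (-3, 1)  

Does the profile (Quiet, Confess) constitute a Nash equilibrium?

At (Quiet, Confess), Firm A earns -3; switching to Confess would give -3, so Firm A has no profitable deviation.
Firm B earns -2; switching to Quiet would give 0, so Firm B would deviate.
Since at least one player can profitably deviate, this is not a Nash equilibrium.

No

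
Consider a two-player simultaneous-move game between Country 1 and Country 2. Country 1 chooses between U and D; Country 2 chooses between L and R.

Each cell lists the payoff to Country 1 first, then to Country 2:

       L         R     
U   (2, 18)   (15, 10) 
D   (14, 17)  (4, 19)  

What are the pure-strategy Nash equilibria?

none

(U, L): Country 1 prefers D (14 > 2) — not an equilibrium.
(U, R): Country 2 prefers L (18 > 10) — not an equilibrium.
(D, L): Country 2 prefers R (19 > 17) — not an equilibrium.
(D, R): Country 1 prefers U (15 > 4) — not an equilibrium.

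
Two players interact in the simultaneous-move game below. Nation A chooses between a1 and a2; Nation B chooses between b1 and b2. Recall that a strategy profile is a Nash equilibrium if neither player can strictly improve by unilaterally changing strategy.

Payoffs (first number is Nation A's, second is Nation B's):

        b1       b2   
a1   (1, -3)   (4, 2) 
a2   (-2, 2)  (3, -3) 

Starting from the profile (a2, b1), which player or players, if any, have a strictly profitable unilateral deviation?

Nation A at (a2, b1) earns -2; deviating to a1 yields 1 — a strict improvement.
Nation B earns 2; deviating to b2 yields -3 — not better.
Only Nation A has a strictly profitable deviation.

Nation A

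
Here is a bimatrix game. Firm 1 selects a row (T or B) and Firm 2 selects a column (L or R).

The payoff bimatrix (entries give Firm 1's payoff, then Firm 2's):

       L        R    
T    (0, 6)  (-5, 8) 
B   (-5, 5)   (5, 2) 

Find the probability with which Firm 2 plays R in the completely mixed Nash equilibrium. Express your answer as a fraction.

Let y be the probability that Firm 2 plays L. In a completely mixed equilibrium, Firm 1 must be indifferent between T and B.
Firm 1's expected payoff from T is −5(1−y); from B it is −5y + 5(1−y).
Setting these equal: 5y − 5 = −10y + 5, so y = 2/3.
Therefore Firm 2 plays R with probability 1 − 2/3 = 1/3.

1/3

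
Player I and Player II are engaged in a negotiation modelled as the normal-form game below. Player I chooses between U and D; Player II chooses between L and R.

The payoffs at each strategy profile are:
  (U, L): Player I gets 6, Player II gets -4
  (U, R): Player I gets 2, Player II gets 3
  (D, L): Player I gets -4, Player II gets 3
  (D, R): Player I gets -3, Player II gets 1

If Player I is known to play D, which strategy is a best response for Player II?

L

Against D, Player II earns 3 from L and 1 from R.
So L is the best response.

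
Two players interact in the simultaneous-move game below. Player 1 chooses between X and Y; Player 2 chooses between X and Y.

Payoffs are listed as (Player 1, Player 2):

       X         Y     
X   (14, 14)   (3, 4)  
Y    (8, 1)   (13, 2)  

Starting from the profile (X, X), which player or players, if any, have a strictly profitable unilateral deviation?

Neither

Player 1 at (X, X) earns 14; deviating to Y yields 8 — not better.
Player 2 earns 14; deviating to Y yields 4 — not better.
Neither player can strictly improve; the profile is a Nash equilibrium.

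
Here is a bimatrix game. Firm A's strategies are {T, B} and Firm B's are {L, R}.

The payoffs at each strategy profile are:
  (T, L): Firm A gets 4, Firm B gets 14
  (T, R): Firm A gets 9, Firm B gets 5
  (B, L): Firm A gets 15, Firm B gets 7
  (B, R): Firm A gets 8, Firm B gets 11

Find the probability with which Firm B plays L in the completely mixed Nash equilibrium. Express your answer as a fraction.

1/12

Let c be the probability that Firm B plays L. In a completely mixed equilibrium, Firm A must be indifferent between T and B.
Firm A's expected payoff from T is 4c + 9(1−c); from B it is 15c + 8(1−c).
Setting these equal: −5c + 9 = 7c + 8, so c = 1/12.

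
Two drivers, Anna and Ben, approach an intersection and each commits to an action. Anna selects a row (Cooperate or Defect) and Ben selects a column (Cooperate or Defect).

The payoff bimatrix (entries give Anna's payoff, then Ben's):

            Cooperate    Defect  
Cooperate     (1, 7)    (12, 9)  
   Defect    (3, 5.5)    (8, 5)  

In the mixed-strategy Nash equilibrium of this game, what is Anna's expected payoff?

First find y, the probability Ben plays Cooperate, from Anna's indifference between Cooperate and Defect: y + 12(1−y) = 3y + 8(1−y), giving y = 2/3.
Since Anna is indifferent in equilibrium, Anna's expected payoff equals the payoff from either row against (2/3, 1/3). Using Cooperate: (2/3) + 12(1/3) = 14/3.

14/3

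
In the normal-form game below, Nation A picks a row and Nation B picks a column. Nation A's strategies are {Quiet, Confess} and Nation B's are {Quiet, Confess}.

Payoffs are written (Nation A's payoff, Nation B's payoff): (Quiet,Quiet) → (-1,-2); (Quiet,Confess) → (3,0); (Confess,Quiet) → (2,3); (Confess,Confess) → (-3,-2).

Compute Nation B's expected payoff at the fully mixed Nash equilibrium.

First find p, the probability Nation A plays Quiet, from Nation B's indifference between Quiet and Confess: −2p + 3(1−p) = −2(1−p), giving p = 5/7.
Since Nation B is indifferent in equilibrium, Nation B's expected payoff equals the payoff from either column against (5/7, 2/7). Using Quiet: −2(5/7) + 3(2/7) = -4/7.

-4/7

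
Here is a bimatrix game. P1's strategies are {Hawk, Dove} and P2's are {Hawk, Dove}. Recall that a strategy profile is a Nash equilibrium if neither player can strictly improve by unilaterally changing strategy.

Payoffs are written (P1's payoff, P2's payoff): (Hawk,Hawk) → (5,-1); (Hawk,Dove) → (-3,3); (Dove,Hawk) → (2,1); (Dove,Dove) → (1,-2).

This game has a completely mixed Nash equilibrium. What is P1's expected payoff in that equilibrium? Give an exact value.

First find y, the probability P2 plays Hawk, from P1's indifference between Hawk and Dove: 5y − 3(1−y) = 2y + (1−y), giving y = 4/7.
Since P1 is indifferent in equilibrium, P1's expected payoff equals the payoff from either row against (4/7, 3/7). Using Hawk: 5(4/7) − 3(3/7) = 11/7.

11/7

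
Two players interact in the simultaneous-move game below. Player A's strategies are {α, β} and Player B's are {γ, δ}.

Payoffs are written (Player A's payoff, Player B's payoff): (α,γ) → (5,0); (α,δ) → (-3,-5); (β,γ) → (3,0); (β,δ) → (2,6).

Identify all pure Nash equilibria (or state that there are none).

(α, γ): Player A gets 5 ≥ 3 from β, and Player B gets 0 ≥ -5 from δ — Nash equilibrium.
(α, δ): Player A prefers β (2 > -3); Player B prefers γ (0 > -5) — not an equilibrium.
(β, γ): Player A prefers α (5 > 3); Player B prefers δ (6 > 0) — not an equilibrium.
(β, δ): Player A gets 2 ≥ -3 from α, and Player B gets 6 ≥ 0 from γ — Nash equilibrium.

(α, γ) and (β, δ)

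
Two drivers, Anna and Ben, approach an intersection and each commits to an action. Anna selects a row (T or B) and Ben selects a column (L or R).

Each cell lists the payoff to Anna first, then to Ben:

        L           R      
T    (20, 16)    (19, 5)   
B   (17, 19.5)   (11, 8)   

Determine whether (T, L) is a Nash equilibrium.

Yes

At (T, L), Anna earns 20; switching to B would give 17, so Anna has no profitable deviation.
Ben earns 16; switching to R would give 5, so Ben has no profitable deviation.
Neither player can gain by a unilateral deviation, so this profile is a Nash equilibrium.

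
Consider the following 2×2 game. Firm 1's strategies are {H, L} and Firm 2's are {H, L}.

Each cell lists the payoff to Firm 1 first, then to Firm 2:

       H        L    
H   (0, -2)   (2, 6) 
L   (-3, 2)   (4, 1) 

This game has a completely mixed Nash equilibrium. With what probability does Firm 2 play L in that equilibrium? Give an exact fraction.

Let c be the probability that Firm 2 plays H. In a completely mixed equilibrium, Firm 1 must be indifferent between H and L.
Firm 1's expected payoff from H is 2(1−c); from L it is −3c + 4(1−c).
Setting these equal: −2c + 2 = −7c + 4, so c = 2/5.
Therefore Firm 2 plays L with probability 1 − 2/5 = 3/5.

3/5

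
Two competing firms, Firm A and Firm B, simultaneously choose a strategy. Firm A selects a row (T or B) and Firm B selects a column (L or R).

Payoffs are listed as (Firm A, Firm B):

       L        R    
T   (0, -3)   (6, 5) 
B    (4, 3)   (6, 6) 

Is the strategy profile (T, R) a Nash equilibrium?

Yes

At (T, R), Firm A earns 6; switching to B would give 6, so Firm A has no profitable deviation.
Firm B earns 5; switching to L would give -3, so Firm B has no profitable deviation.
Neither player can gain by a unilateral deviation, so this profile is a Nash equilibrium.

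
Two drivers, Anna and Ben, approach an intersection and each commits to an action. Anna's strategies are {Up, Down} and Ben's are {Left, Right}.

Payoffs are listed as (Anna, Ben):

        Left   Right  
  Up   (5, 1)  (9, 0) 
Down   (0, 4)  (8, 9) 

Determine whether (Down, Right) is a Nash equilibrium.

No

At (Down, Right), Anna earns 8; switching to Up would give 9, so Anna would deviate.
Ben earns 9; switching to Left would give 4, so Ben has no profitable deviation.
Since at least one player can profitably deviate, this is not a Nash equilibrium.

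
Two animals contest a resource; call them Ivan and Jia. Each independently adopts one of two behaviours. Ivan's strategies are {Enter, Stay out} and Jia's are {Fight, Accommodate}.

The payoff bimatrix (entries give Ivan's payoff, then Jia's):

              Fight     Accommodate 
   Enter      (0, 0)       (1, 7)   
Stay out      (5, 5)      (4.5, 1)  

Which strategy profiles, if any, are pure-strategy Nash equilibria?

(Stay out, Fight)

(Enter, Fight): Ivan prefers Stay out (5 > 0); Jia prefers Accommodate (7 > 0) — not an equilibrium.
(Enter, Accommodate): Ivan prefers Stay out (4.5 > 1) — not an equilibrium.
(Stay out, Fight): Ivan gets 5 ≥ 0 from Enter, and Jia gets 5 ≥ 1 from Accommodate — Nash equilibrium.
(Stay out, Accommodate): Jia prefers Fight (5 > 1) — not an equilibrium.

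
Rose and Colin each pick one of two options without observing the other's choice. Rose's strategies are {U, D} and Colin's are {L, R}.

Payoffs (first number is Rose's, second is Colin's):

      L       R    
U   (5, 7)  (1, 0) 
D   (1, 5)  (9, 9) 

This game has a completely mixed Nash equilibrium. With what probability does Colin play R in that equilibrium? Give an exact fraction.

1/3

Let y be the probability that Colin plays L. In a completely mixed equilibrium, Rose must be indifferent between U and D.
Rose's expected payoff from U is 5y + (1−y); from D it is y + 9(1−y).
Setting these equal: 4y + 1 = −8y + 9, so y = 2/3.
Therefore Colin plays R with probability 1 − 2/3 = 1/3.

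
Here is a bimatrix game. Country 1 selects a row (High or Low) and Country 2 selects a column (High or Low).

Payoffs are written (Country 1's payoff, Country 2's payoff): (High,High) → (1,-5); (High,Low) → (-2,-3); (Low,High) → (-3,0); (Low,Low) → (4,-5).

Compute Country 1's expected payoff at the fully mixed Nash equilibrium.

-1/5

First find y, the probability Country 2 plays High, from Country 1's indifference between High and Low: y − 2(1−y) = −3y + 4(1−y), giving y = 3/5.
Since Country 1 is indifferent in equilibrium, Country 1's expected payoff equals the payoff from either row against (3/5, 2/5). Using High: (3/5) − 2(2/5) = -1/5.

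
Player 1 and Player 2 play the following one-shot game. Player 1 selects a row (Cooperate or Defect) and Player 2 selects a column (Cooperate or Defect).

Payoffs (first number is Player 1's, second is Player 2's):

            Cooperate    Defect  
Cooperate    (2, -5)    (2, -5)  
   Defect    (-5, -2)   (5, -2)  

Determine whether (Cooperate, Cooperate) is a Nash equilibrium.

At (Cooperate, Cooperate), Player 1 earns 2; switching to Defect would give -5, so Player 1 has no profitable deviation.
Player 2 earns -5; switching to Defect would give -5, so Player 2 has no profitable deviation.
Neither player can gain by a unilateral deviation, so this profile is a Nash equilibrium.

Yes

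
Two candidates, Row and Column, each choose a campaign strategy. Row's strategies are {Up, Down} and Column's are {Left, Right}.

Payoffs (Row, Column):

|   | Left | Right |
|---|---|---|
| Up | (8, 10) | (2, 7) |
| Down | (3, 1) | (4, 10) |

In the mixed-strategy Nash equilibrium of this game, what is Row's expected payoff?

First find q, the probability Column plays Left, from Row's indifference between Up and Down: 8q + 2(1−q) = 3q + 4(1−q), giving q = 2/7.
Since Row is indifferent in equilibrium, Row's expected payoff equals the payoff from either row against (2/7, 5/7). Using Up: 8(2/7) + 2(5/7) = 26/7.

26/7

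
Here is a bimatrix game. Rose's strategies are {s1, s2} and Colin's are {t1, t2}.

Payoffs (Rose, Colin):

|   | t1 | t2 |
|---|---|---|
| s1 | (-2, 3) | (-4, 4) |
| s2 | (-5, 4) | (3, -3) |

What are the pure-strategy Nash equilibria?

none

(s1, t1): Colin prefers t2 (4 > 3) — not an equilibrium.
(s1, t2): Rose prefers s2 (3 > -4) — not an equilibrium.
(s2, t1): Rose prefers s1 (-2 > -5) — not an equilibrium.
(s2, t2): Colin prefers t1 (4 > -3) — not an equilibrium.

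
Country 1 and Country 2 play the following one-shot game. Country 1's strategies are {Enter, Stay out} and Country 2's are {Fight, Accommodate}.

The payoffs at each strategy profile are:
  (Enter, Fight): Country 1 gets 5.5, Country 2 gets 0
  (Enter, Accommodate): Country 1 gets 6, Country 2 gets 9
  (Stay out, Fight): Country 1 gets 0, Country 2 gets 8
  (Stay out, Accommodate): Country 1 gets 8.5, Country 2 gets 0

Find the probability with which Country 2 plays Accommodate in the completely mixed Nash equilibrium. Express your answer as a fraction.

Let c be the probability that Country 2 plays Fight. In a completely mixed equilibrium, Country 1 must be indifferent between Enter and Stay out.
Country 1's expected payoff from Enter is 5.5c + 6(1−c); from Stay out it is 8.5(1−c).
Setting these equal: −0.5c + 6 = −8.5c + 8.5, so c = 5/16.
Therefore Country 2 plays Accommodate with probability 1 − 5/16 = 11/16.

11/16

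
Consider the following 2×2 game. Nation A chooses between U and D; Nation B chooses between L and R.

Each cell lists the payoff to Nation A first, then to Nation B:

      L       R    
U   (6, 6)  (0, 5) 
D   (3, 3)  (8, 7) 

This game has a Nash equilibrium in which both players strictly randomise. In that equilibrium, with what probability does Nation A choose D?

Let x be the probability that Nation A plays U. In a completely mixed equilibrium, Nation B must be indifferent between L and R.
Nation B's expected payoff from L is 6x + 3(1−x); from R it is 5x + 7(1−x).
Setting these equal: 3x + 3 = −2x + 7, so x = 4/5.
Therefore Nation A plays D with probability 1 − 4/5 = 1/5.

1/5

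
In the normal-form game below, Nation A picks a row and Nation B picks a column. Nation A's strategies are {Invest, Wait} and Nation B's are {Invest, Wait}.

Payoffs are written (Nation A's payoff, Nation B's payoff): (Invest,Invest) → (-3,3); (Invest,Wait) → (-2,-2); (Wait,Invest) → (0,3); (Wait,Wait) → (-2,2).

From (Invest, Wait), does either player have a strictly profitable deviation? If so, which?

Nation B

Nation A at (Invest, Wait) earns -2; deviating to Wait yields -2 — not better.
Nation B earns -2; deviating to Invest yields 3 — a strict improvement.
Only Nation B has a strictly profitable deviation.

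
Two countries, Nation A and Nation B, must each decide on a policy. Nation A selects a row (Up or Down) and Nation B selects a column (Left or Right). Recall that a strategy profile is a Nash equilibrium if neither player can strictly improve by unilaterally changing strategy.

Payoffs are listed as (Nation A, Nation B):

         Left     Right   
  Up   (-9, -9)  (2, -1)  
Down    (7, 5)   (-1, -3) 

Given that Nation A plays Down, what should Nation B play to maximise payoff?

Left

Against Down, Nation B earns 5 from Left and -3 from Right.
So Left is the best response.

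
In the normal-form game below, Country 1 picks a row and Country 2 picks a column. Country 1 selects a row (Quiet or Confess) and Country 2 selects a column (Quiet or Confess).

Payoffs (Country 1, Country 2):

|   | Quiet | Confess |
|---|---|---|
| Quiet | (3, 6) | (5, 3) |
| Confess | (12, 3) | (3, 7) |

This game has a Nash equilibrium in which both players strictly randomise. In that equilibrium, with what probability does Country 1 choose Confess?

3/7

Let r be the probability that Country 1 plays Quiet. In a completely mixed equilibrium, Country 2 must be indifferent between Quiet and Confess.
Country 2's expected payoff from Quiet is 6r + 3(1−r); from Confess it is 3r + 7(1−r).
Setting these equal: 3r + 3 = −4r + 7, so r = 4/7.
Therefore Country 1 plays Confess with probability 1 − 4/7 = 3/7.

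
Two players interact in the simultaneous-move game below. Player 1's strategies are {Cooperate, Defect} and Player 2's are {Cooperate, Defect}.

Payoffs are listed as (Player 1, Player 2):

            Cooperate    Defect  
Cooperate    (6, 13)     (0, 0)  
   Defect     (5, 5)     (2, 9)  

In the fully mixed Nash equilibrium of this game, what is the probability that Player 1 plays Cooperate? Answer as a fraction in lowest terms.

4/17

Let p be the probability that Player 1 plays Cooperate. In a completely mixed equilibrium, Player 2 must be indifferent between Cooperate and Defect.
Player 2's expected payoff from Cooperate is 13p + 5(1−p); from Defect it is 9(1−p).
Setting these equal: 8p + 5 = −9p + 9, so p = 4/17.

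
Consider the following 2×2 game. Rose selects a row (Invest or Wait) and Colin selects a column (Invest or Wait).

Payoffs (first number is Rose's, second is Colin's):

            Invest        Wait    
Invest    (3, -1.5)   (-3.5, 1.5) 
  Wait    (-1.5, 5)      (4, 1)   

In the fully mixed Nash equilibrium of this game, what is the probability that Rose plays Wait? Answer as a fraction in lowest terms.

3/7

Let x be the probability that Rose plays Invest. In a completely mixed equilibrium, Colin must be indifferent between Invest and Wait.
Colin's expected payoff from Invest is −1.5x + 5(1−x); from Wait it is 1.5x + (1−x).
Setting these equal: −6.5x + 5 = 0.5x + 1, so x = 4/7.
Therefore Rose plays Wait with probability 1 − 4/7 = 3/7.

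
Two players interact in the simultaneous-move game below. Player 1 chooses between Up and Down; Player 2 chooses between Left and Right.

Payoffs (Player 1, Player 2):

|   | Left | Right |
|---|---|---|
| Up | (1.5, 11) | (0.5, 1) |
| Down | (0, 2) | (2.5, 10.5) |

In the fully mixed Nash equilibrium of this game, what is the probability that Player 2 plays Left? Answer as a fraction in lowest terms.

Let c be the probability that Player 2 plays Left. In a completely mixed equilibrium, Player 1 must be indifferent between Up and Down.
Player 1's expected payoff from Up is 1.5c + 0.5(1−c); from Down it is 2.5(1−c).
Setting these equal: c + 0.5 = −2.5c + 2.5, so c = 4/7.

4/7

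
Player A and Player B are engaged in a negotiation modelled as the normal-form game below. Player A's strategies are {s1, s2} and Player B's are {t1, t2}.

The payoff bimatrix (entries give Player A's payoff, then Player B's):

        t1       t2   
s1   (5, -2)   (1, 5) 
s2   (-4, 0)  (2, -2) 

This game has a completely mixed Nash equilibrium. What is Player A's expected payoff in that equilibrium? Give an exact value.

7/5

First find y, the probability Player B plays t1, from Player A's indifference between s1 and s2: 5y + (1−y) = −4y + 2(1−y), giving y = 1/10.
Since Player A is indifferent in equilibrium, Player A's expected payoff equals the payoff from either row against (1/10, 9/10). Using s1: 5(1/10) + (9/10) = 7/5.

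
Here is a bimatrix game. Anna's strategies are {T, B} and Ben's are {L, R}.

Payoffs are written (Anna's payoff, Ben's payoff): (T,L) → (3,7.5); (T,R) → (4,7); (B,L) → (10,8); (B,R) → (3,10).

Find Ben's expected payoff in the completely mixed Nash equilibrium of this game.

First find x, the probability Anna plays T, from Ben's indifference between L and R: 7.5x + 8(1−x) = 7x + 10(1−x), giving x = 4/5.
Since Ben is indifferent in equilibrium, Ben's expected payoff equals the payoff from either column against (4/5, 1/5). Using L: 7.5(4/5) + 8(1/5) = 38/5.

38/5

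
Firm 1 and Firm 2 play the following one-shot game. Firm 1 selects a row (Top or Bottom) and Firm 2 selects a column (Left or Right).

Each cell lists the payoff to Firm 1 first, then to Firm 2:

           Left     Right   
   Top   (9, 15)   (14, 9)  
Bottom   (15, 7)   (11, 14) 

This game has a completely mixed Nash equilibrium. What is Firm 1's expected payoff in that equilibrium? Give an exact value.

37/3

First find q, the probability Firm 2 plays Left, from Firm 1's indifference between Top and Bottom: 9q + 14(1−q) = 15q + 11(1−q), giving q = 1/3.
Since Firm 1 is indifferent in equilibrium, Firm 1's expected payoff equals the payoff from either row against (1/3, 2/3). Using Top: 9(1/3) + 14(2/3) = 37/3.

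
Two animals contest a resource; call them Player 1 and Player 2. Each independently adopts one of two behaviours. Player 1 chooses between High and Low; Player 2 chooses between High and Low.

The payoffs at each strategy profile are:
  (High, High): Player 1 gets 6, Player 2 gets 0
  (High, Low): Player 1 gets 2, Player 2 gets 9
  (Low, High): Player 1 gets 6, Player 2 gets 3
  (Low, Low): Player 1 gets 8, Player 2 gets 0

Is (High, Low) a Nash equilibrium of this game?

At (High, Low), Player 1 earns 2; switching to Low would give 8, so Player 1 would deviate.
Player 2 earns 9; switching to High would give 0, so Player 2 has no profitable deviation.
Since at least one player can profitably deviate, this is not a Nash equilibrium.

No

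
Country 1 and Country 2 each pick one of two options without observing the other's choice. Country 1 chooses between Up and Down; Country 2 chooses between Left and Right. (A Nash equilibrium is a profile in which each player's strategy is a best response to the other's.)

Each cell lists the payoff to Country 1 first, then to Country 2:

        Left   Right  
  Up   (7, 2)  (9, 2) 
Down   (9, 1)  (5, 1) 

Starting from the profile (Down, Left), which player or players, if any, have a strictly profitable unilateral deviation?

Neither

Country 1 at (Down, Left) earns 9; deviating to Up yields 7 — not better.
Country 2 earns 1; deviating to Right yields 1 — not better.
Neither player can strictly improve; the profile is a Nash equilibrium.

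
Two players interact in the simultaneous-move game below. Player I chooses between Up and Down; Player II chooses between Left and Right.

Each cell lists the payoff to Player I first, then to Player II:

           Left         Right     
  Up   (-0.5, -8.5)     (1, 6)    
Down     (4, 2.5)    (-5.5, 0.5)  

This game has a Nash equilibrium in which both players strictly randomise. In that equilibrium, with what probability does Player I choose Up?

Let x be the probability that Player I plays Up. In a completely mixed equilibrium, Player II must be indifferent between Left and Right.
Player II's expected payoff from Left is −8.5x + 2.5(1−x); from Right it is 6x + 0.5(1−x).
Setting these equal: −11x + 2.5 = 5.5x + 0.5, so x = 4/33.

4/33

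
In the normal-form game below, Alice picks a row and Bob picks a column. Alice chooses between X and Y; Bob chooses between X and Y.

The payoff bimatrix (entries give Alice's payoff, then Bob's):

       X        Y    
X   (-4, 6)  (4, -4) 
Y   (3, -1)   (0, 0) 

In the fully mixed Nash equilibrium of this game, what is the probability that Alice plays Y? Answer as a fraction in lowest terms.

10/11

Let x be the probability that Alice plays X. In a completely mixed equilibrium, Bob must be indifferent between X and Y.
Bob's expected payoff from X is 6x − (1−x); from Y it is −4x.
Setting these equal: 7x − 1 = −4x, so x = 1/11.
Therefore Alice plays Y with probability 1 − 1/11 = 10/11.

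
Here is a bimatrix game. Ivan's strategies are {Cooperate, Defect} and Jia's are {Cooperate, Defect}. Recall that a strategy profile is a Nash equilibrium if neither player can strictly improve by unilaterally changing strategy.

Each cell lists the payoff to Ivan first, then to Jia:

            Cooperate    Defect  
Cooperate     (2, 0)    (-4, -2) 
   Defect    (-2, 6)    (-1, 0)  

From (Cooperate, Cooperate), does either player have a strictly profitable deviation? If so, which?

Neither

Ivan at (Cooperate, Cooperate) earns 2; deviating to Defect yields -2 — not better.
Jia earns 0; deviating to Defect yields -2 — not better.
Neither player can strictly improve; the profile is a Nash equilibrium.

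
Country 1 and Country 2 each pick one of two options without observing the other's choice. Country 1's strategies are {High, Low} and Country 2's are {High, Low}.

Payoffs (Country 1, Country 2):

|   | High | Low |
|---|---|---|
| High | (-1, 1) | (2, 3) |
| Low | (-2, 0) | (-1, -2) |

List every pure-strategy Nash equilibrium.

(High, Low)

(High, High): Country 2 prefers Low (3 > 1) — not an equilibrium.
(High, Low): Country 1 gets 2 ≥ -1 from Low, and Country 2 gets 3 ≥ 1 from High — Nash equilibrium.
(Low, High): Country 1 prefers High (-1 > -2) — not an equilibrium.
(Low, Low): Country 1 prefers High (2 > -1); Country 2 prefers High (0 > -2) — not an equilibrium.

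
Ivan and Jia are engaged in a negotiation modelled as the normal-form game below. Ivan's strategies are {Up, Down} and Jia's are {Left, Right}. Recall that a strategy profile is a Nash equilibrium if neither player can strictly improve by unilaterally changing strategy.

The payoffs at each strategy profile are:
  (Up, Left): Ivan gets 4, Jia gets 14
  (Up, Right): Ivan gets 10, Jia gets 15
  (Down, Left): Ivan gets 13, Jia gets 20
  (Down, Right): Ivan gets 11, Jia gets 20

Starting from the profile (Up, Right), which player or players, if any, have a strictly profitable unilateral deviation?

Ivan at (Up, Right) earns 10; deviating to Down yields 11 — a strict improvement.
Jia earns 15; deviating to Left yields 14 — not better.
Only Ivan has a strictly profitable deviation.

Ivan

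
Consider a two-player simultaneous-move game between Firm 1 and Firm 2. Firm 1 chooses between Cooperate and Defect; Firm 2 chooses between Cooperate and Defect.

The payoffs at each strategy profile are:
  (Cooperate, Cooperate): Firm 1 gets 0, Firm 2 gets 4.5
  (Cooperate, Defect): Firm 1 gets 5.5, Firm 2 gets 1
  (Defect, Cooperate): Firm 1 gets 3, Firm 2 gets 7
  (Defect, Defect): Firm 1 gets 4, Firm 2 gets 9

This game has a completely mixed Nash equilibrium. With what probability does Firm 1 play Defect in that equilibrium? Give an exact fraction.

7/11

Let p be the probability that Firm 1 plays Cooperate. In a completely mixed equilibrium, Firm 2 must be indifferent between Cooperate and Defect.
Firm 2's expected payoff from Cooperate is 4.5p + 7(1−p); from Defect it is p + 9(1−p).
Setting these equal: −2.5p + 7 = −8p + 9, so p = 4/11.
Therefore Firm 1 plays Defect with probability 1 − 4/11 = 7/11.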